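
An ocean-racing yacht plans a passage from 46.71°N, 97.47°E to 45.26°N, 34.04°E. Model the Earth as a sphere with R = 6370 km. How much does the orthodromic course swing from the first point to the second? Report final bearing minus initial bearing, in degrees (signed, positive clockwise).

At departure: θ₁ = atan2(sin Δλ cos φ₂, cos φ₁ sin φ₂ − sin φ₁ cos φ₂ cos Δλ) = 292.28°
At arrival: θ₂ = atan2(sin Δλ cos φ₁, −cos φ₂ sin φ₁ + sin φ₂ cos φ₁ cos Δλ) = 244.35°
Δθ = θ₂ − θ₁ = -47.9°

-47.9°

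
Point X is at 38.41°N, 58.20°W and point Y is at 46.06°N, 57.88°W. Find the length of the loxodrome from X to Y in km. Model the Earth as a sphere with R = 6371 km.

Rhumb course C = atan2(Δλ, Δψ) with Δψ = ln[tan(π/4+φ₂/2)/tan(π/4+φ₁/2)] = +0.1807, Δλ = +0.0056 → C = 1.77°
d = R·|Δφ| / |cos C| = 6371·0.13352 / 0.99952 = 851 km

851 km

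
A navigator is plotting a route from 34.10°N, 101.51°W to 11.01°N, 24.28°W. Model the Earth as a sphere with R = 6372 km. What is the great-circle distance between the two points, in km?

8156 km

Haversine: a = sin²(Δφ/2)+cos φ₁ cos φ₂ sin²(Δλ/2) = 0.35663;  σ = 2·atan2(√a,√(1−a))
σ = 73.337° → d = Rσ = 6372·1.27998 = 8156 km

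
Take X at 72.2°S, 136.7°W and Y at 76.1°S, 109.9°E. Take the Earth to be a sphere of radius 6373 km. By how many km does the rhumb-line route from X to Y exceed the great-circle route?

510 km

Great circle: cos σ = sin φ₁ sin φ₂ + cos φ₁ cos φ₂ cos Δλ,  σ = 0.4622 rad → d_gc = 2945.5 km
Rhumb line: Δψ = -0.2505, q = Δφ/Δψ = 0.2718, d_rh = R√(Δφ²+q²Δλ²) = 3455.1 km
Excess = 3455.1 − 2945.5 = 509.6 ≈ 510 km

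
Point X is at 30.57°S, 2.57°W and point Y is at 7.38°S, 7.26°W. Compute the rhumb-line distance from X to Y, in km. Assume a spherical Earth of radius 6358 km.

2619 km

Rhumb course C = atan2(Δλ, Δψ) with Δψ = ln[tan(π/4+φ₂/2)/tan(π/4+φ₁/2)] = +0.4317, Δλ = -0.0819 → C = 349.26°
d = R·|Δφ| / |cos C| = 6358·0.40474 / 0.98249 = 2619 km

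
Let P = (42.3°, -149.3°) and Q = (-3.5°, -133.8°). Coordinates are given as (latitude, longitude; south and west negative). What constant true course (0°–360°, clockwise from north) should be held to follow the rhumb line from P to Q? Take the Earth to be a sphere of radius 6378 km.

Meridional parts: M(φ₁)=+0.8162, M(φ₂)=-0.0611 → ΔM = -0.8774;  Δλ = +0.2705 rad
tan C = Δλ / ΔM = -0.3083 → C = 162.86°

162.9°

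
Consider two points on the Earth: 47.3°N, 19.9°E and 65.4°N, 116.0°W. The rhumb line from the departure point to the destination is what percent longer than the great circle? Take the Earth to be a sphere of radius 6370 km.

Great circle: σ = 1.0866 rad → d_gc = Rσ = 6921.8 km
Rhumb: Δφ = +0.3159, Δλ = -2.3719, Δψ = +0.5838, q = Δφ/Δψ = 0.5411 → d_rh = R√(Δφ²+q²Δλ²) = 8420.2 km
Excess = (8420.2 − 6921.8) / 6921.8 = 1498.4 / 6921.8 = 21.648% ≈ 21.6%

21.6%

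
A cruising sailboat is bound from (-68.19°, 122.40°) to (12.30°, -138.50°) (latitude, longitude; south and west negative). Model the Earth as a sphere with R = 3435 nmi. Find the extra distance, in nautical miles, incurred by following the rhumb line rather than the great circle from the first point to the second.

302 nmi

Great circle: cos σ = sin φ₁ sin φ₂ + cos φ₁ cos φ₂ cos Δλ,  σ = 1.8288 rad → d_gc = 6282.1 nmi
Rhumb line: Δψ = +1.8632, q = Δφ/Δψ = 0.7540, d_rh = R√(Δφ²+q²Δλ²) = 6584.3 nmi
Excess = 6584.3 − 6282.1 = 302.2 ≈ 302 nmi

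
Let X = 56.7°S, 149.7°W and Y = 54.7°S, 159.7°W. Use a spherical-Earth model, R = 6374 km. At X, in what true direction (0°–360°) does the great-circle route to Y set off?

285.4°

θ = atan2( sin Δλ·cos φ₂ ,  cos φ₁ sin φ₂ − sin φ₁ cos φ₂ cos Δλ )
  = atan2(-0.1003, +0.0276) = 285.36°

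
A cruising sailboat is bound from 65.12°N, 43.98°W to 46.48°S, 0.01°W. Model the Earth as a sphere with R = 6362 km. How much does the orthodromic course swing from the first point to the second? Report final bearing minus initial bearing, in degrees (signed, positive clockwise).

+13.3°

Initial bearing θ₁ = atan2(sin Δλ cos φ₂, cos φ₁ sin φ₂ − sin φ₁ cos φ₂ cos Δλ) = 147.65°
Final bearing θ₂ = (initial bearing from the destination back to the start) + 180° = 160.92°
Δθ = θ₂ − θ₁ = +13.3°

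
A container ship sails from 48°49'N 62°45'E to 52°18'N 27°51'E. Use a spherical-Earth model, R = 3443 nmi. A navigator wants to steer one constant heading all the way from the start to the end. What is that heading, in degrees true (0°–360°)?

278.9°

Meridional parts: M(φ₁)=+0.9789, M(φ₂)=+1.0747 → ΔM = +0.0958;  Δλ = -0.6091 rad
tan C = Δλ / ΔM = -6.3612 → C = 278.93°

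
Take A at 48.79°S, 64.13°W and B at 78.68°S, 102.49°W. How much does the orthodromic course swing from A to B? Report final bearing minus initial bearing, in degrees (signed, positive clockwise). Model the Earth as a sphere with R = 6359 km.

Initial bearing θ₁ = atan2(sin Δλ cos φ₂, cos φ₁ sin φ₂ − sin φ₁ cos φ₂ cos Δλ) = 192.94°
Final bearing θ₂ = (initial bearing from the destination back to the start) + 180° = 228.72°
Δθ = θ₂ − θ₁ = +35.8°

+35.8°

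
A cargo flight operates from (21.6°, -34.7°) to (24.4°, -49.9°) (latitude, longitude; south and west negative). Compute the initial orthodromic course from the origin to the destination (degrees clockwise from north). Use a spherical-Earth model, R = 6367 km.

284.2°

N = sin Δλ·cos φ₂ = -0.2388;  D = cos φ₁ sin φ₂ − sin φ₁ cos φ₂ cos Δλ = +0.0606
initial course = atan2(N, D) = 284.24°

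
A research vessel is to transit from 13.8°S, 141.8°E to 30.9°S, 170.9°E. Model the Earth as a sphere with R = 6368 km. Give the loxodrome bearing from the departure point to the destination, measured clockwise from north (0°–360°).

122.6°

Meridional parts: M(φ₁)=-0.2432, M(φ₂)=-0.5675 → ΔM = -0.3243;  Δλ = +0.5079 rad
tan C = Δλ / ΔM = -1.5661 → C = 122.56°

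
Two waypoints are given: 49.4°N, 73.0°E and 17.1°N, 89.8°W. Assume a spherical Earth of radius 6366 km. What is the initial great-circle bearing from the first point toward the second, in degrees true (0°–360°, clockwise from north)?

N = sin Δλ·cos φ₂ = -0.2826;  D = cos φ₁ sin φ₂ − sin φ₁ cos φ₂ cos Δλ = +0.8846
initial course = atan2(N, D) = 342.28°

342.3°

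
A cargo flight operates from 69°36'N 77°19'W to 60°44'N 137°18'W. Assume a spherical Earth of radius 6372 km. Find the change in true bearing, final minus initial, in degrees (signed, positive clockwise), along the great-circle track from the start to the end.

-55.4°

Initial bearing θ₁ = atan2(sin Δλ cos φ₂, cos φ₁ sin φ₂ − sin φ₁ cos φ₂ cos Δλ) = 280.03°
Final bearing θ₂ = (initial bearing from the destination back to the start) + 180° = 224.60°
Δθ = θ₂ − θ₁ = -55.4°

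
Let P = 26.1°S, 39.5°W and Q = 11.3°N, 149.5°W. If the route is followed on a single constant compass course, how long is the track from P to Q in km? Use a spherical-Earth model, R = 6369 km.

Rhumb course C = atan2(Δλ, Δψ) with Δψ = ln[tan(π/4+φ₂/2)/tan(π/4+φ₁/2)] = +0.6707, Δλ = -1.9199 → C = 289.26°
d = R·|Δφ| / |cos C| = 6369·0.65275 / 0.32979 = 12606 km

12606 km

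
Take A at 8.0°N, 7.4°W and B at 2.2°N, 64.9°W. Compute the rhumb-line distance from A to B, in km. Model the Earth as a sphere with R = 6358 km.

6385 km

Rhumb course C = atan2(Δλ, Δψ) with Δψ = ln[tan(π/4+φ₂/2)/tan(π/4+φ₁/2)] = -0.1017, Δλ = -1.0036 → C = 264.21°
d = R·|Δφ| / |cos C| = 6358·0.10123 / 0.10080 = 6385 km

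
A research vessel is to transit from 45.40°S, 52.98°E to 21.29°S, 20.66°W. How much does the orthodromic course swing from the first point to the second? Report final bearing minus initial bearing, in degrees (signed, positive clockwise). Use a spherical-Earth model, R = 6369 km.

At departure: θ₁ = atan2(sin Δλ cos φ₂, cos φ₁ sin φ₂ − sin φ₁ cos φ₂ cos Δλ) = 265.65°
At arrival: θ₂ = atan2(sin Δλ cos φ₁, −cos φ₂ sin φ₁ + sin φ₂ cos φ₁ cos Δλ) = 311.29°
Δθ = θ₂ − θ₁ = +45.6°

+45.6°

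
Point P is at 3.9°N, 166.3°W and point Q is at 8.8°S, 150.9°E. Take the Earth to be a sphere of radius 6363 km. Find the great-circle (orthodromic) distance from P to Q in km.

4944 km

cos σ = sin φ₁ sin φ₂ + cos φ₁ cos φ₂ cos Δλ
      = sin(3.90°)sin(-8.80°) + cos(3.90°)cos(-8.80°)cos(-42.80°) = 0.7130
σ = 44.520° → d = Rσ = 6363·0.77702 = 4944 km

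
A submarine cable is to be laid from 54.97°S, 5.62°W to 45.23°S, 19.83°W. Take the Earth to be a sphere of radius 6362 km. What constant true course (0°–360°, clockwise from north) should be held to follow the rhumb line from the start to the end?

317.0°

Meridional parts: M(φ₁)=-1.1533, M(φ₂)=-0.8871 → ΔM = +0.2663;  Δλ = -0.2480 rad
tan C = Δλ / ΔM = -0.9315 → C = 317.03°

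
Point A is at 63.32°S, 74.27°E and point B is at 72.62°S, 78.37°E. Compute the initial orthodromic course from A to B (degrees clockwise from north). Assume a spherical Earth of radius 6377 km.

172.5°

N = sin Δλ·cos φ₂ = +0.0214;  D = cos φ₁ sin φ₂ − sin φ₁ cos φ₂ cos Δλ = -0.1623
initial course = atan2(N, D) = 172.50°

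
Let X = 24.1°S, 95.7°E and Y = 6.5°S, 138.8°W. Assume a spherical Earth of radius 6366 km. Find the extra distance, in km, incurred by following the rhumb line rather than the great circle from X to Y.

341 km

Great circle: cos σ = sin φ₁ sin φ₂ + cos φ₁ cos φ₂ cos Δλ,  σ = 2.0720 rad → d_gc = 13190.2 km
Rhumb line: Δψ = +0.3199, q = Δφ/Δψ = 0.9602, d_rh = R√(Δφ²+q²Δλ²) = 13530.9 km
Excess = 13530.9 − 13190.2 = 340.7 ≈ 341 km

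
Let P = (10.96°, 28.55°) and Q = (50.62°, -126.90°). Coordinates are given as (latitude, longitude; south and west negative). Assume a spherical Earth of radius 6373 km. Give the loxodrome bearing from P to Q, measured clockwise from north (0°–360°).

287.1°

Δψ = ln[tan(π/4+φ₂/2)/tan(π/4+φ₁/2)] = +0.8352
Δλ = -2.7131 rad (taken the short way round)
course = atan2(Δλ, Δψ) = 287.11°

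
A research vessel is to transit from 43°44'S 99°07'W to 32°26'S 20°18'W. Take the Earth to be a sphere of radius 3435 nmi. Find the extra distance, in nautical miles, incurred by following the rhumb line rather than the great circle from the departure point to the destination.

127 nmi

Great circle: cos σ = sin φ₁ sin φ₂ + cos φ₁ cos φ₂ cos Δλ,  σ = 1.0598 rad → d_gc = 3640.4 nmi
Rhumb line: Δψ = +0.2515, q = Δφ/Δψ = 0.7843, d_rh = R√(Δφ²+q²Δλ²) = 3767.2 nmi
Excess = 3767.2 − 3640.4 = 126.8 ≈ 127 nmi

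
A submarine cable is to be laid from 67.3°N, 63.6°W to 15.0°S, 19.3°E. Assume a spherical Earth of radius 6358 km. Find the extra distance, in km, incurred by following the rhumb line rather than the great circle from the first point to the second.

Great circle: cos σ = sin φ₁ sin φ₂ + cos φ₁ cos φ₂ cos Δλ,  σ = 1.7647 rad → d_gc = 11220.0 km
Rhumb line: Δψ = -1.8706, q = Δφ/Δψ = 0.7679, d_rh = R√(Δφ²+q²Δλ²) = 11545.7 km
Excess = 11545.7 − 11220.0 = 325.7 ≈ 326 km

326 km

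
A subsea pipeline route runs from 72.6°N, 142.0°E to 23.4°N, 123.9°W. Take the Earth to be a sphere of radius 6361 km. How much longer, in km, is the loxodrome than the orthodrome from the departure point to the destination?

Great circle: cos σ = sin φ₁ sin φ₂ + cos φ₁ cos φ₂ cos Δλ,  σ = 1.2032 rad → d_gc = 7653.7 km
Rhumb line: Δψ = -1.4569, q = Δφ/Δψ = 0.5894, d_rh = R√(Δφ²+q²Δλ²) = 8231.0 km
Excess = 8231.0 − 7653.7 = 577.3 ≈ 577 km

577 km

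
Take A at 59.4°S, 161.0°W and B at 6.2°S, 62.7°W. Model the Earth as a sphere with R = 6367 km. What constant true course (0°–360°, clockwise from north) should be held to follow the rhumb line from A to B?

Δψ = ln[tan(π/4+φ₂/2)/tan(π/4+φ₁/2)] = +1.1878
Δλ = +1.7157 rad (taken the short way round)
course = atan2(Δλ, Δψ) = 55.30°

55.3°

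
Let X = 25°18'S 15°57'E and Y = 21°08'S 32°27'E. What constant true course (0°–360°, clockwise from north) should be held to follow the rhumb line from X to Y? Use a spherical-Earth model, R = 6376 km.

74.6°

Meridional parts: M(φ₁)=-0.4567, M(φ₂)=-0.3775 → ΔM = +0.0792;  Δλ = +0.2880 rad
tan C = Δλ / ΔM = +3.6382 → C = 74.63°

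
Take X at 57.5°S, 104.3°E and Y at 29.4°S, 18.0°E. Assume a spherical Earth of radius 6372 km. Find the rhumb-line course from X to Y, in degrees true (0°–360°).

Δψ = ln[tan(π/4+φ₂/2)/tan(π/4+φ₁/2)] = +0.6956
Δλ = -1.5062 rad (taken the short way round)
course = atan2(Δλ, Δψ) = 294.79°

294.8°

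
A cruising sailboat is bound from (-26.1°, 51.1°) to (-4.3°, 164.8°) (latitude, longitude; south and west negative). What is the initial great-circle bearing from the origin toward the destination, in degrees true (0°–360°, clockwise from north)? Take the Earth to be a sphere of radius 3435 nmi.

θ = atan2( sin Δλ·cos φ₂ ,  cos φ₁ sin φ₂ − sin φ₁ cos φ₂ cos Δλ )
  = atan2(+0.9131, -0.2437) = 104.94°

104.9°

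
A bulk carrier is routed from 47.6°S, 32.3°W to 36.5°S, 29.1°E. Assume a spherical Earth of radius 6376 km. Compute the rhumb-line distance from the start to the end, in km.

Δψ = ln[tan(π/4+φ₂/2)/tan(π/4+φ₁/2)] = +0.2620;  Δφ = +0.1937 rad,  Δλ = +1.0716 rad
q = Δφ/Δψ = 0.7395
d = R·√(Δφ² + q²Δλ²) = 6376·0.81581 = 5202 km

5202 km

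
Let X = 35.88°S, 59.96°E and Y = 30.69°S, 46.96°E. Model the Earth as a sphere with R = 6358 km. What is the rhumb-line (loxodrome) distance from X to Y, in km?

Δψ = ln[tan(π/4+φ₂/2)/tan(π/4+φ₁/2)] = +0.1084;  Δφ = +0.0906 rad,  Δλ = -0.2269 rad
q = Δφ/Δψ = 0.8354
d = R·√(Δφ² + q²Δλ²) = 6358·0.21008 = 1336 km

1336 km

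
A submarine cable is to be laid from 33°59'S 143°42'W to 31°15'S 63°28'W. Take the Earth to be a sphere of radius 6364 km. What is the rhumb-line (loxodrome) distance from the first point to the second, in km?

Δψ = ln[tan(π/4+φ₂/2)/tan(π/4+φ₁/2)] = +0.0566;  Δφ = +0.0477 rad,  Δλ = +1.4003 rad
q = Δφ/Δψ = 0.8422
d = R·√(Δφ² + q²Δλ²) = 6364·1.18026 = 7511 km

7511 km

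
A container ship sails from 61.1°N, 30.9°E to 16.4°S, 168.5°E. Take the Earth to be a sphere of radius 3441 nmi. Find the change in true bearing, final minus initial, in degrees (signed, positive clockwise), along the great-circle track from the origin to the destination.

+103.0°

Initial bearing θ₁ = atan2(sin Δλ cos φ₂, cos φ₁ sin φ₂ − sin φ₁ cos φ₂ cos Δλ) = 53.21°
Final bearing θ₂ = (initial bearing from the destination back to the start) + 180° = 156.21°
Δθ = θ₂ − θ₁ = +103.0°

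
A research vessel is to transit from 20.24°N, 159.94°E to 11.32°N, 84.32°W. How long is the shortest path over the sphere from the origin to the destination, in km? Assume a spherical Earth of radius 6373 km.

Haversine: a = sin²(Δφ/2)+cos φ₁ cos φ₂ sin²(Δλ/2) = 0.66582;  σ = 2·atan2(√a,√(1−a))
σ = 109.368° → d = Rσ = 6373·1.90884 = 12165 km

12165 km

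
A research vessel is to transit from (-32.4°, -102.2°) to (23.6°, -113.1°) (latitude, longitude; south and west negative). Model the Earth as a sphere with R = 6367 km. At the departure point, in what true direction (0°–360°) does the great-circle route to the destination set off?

θ = atan2( sin Δλ·cos φ₂ ,  cos φ₁ sin φ₂ − sin φ₁ cos φ₂ cos Δλ )
  = atan2(-0.1733, +0.8202) = 348.07°

348.1°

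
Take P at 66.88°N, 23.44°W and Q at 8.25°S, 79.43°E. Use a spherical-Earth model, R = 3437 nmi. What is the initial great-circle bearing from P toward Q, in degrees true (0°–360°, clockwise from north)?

81.4°

N = sin Δλ·cos φ₂ = +0.9648;  D = cos φ₁ sin φ₂ − sin φ₁ cos φ₂ cos Δλ = +0.1464
initial course = atan2(N, D) = 81.37°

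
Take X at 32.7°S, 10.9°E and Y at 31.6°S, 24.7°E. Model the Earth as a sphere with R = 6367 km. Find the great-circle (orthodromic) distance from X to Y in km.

1303 km

Haversine: a = sin²(Δφ/2)+cos φ₁ cos φ₂ sin²(Δλ/2) = 0.01044;  σ = 2·atan2(√a,√(1−a))
σ = 11.727° → d = Rσ = 6367·0.20468 = 1303 km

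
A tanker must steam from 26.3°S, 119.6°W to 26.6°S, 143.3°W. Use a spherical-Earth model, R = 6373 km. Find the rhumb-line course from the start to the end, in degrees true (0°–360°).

269.2°

Meridional parts: M(φ₁)=-0.4760, M(φ₂)=-0.4819 → ΔM = -0.0058;  Δλ = -0.4136 rad
tan C = Δλ / ΔM = +70.7304 → C = 269.19°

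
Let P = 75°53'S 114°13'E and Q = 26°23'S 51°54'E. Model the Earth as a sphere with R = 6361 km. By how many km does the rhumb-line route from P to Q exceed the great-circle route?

210 km

Great circle: cos σ = sin φ₁ sin φ₂ + cos φ₁ cos φ₂ cos Δλ,  σ = 1.0093 rad → d_gc = 6420.1 km
Rhumb line: Δψ = +1.6113, q = Δφ/Δψ = 0.5362, d_rh = R√(Δφ²+q²Δλ²) = 6630.3 km
Excess = 6630.3 − 6420.1 = 210.2 ≈ 210 km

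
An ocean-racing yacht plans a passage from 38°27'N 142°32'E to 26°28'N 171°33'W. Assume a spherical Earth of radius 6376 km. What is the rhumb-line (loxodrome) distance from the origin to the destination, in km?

4499 km

Δψ = ln[tan(π/4+φ₂/2)/tan(π/4+φ₁/2)] = -0.2487;  Δφ = -0.2091 rad,  Δλ = +0.8014 rad
q = Δφ/Δψ = 0.8410
d = R·√(Δφ² + q²Δλ²) = 6376·0.70567 = 4499 km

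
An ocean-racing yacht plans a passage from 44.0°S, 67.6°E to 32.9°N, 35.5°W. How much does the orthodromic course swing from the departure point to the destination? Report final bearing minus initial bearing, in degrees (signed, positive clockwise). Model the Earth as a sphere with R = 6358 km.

+17.7°

At departure: θ₁ = atan2(sin Δλ cos φ₂, cos φ₁ sin φ₂ − sin φ₁ cos φ₂ cos Δλ) = 287.54°
At arrival: θ₂ = atan2(sin Δλ cos φ₁, −cos φ₂ sin φ₁ + sin φ₂ cos φ₁ cos Δλ) = 305.22°
Δθ = θ₂ − θ₁ = +17.7°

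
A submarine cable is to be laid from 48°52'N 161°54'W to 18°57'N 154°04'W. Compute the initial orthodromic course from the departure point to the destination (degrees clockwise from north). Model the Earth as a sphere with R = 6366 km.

165.3°

N = sin Δλ·cos φ₂ = +0.1289;  D = cos φ₁ sin φ₂ − sin φ₁ cos φ₂ cos Δλ = -0.4921
initial course = atan2(N, D) = 165.32°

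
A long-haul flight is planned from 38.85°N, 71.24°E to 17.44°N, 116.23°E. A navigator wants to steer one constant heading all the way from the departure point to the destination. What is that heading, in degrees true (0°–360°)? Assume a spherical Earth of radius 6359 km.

118.6°

Meridional parts: M(φ₁)=+0.7369, M(φ₂)=+0.3092 → ΔM = -0.4277;  Δλ = +0.7852 rad
tan C = Δλ / ΔM = -1.8358 → C = 118.58°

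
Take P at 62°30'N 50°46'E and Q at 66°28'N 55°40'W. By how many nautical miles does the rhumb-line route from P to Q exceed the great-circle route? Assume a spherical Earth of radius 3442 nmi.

Great circle: cos σ = sin φ₁ sin φ₂ + cos φ₁ cos φ₂ cos Δλ,  σ = 0.7058 rad → d_gc = 2429.4 nmi
Rhumb line: Δψ = +0.1610, q = Δφ/Δψ = 0.4299, d_rh = R√(Δφ²+q²Δλ²) = 2759.2 nmi
Excess = 2759.2 − 2429.4 = 329.8 ≈ 330 nmi

330 nmi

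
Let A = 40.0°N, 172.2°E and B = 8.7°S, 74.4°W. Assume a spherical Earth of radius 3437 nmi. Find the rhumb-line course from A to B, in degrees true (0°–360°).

114.8°

Δψ = ln[tan(π/4+φ₂/2)/tan(π/4+φ₁/2)] = -0.9153
Δλ = +1.9792 rad (taken the short way round)
course = atan2(Δλ, Δψ) = 114.82°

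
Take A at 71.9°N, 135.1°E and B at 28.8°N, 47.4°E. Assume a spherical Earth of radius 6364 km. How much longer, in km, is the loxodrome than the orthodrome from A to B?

Great circle: cos σ = sin φ₁ sin φ₂ + cos φ₁ cos φ₂ cos Δλ,  σ = 1.0828 rad → d_gc = 6891.1 km
Rhumb line: Δψ = -1.3118, q = Δφ/Δψ = 0.5734, d_rh = R√(Δφ²+q²Δλ²) = 7356.5 km
Excess = 7356.5 − 6891.1 = 465.4 ≈ 465 km

465 km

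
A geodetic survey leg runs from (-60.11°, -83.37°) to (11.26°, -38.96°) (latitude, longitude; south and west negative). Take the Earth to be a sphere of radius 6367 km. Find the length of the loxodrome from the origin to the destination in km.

Δψ = ln[tan(π/4+φ₂/2)/tan(π/4+φ₁/2)] = +1.5186;  Δφ = +1.2456 rad,  Δλ = +0.7751 rad
q = Δφ/Δψ = 0.8203
d = R·√(Δφ² + q²Δλ²) = 6367·1.39851 = 8904 km

8904 km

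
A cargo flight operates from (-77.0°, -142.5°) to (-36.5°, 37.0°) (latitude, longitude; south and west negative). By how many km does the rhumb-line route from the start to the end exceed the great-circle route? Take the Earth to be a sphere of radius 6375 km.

Great circle: cos σ = sin φ₁ sin φ₂ + cos φ₁ cos φ₂ cos Δλ,  σ = 1.1606 rad → d_gc = 7399.1 km
Rhumb line: Δψ = +1.4870, q = Δφ/Δψ = 0.4754, d_rh = R√(Δφ²+q²Δλ²) = 10508.9 km
Excess = 10508.9 − 7399.1 = 3109.8 ≈ 3110 km

3110 km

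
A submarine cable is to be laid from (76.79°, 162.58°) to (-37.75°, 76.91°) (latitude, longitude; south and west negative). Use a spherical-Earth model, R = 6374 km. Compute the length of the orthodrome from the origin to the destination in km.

Haversine: a = sin²(Δφ/2)+cos φ₁ cos φ₂ sin²(Δλ/2) = 0.79119;  σ = 2·atan2(√a,√(1−a))
σ = 125.618° → d = Rσ = 6374·2.19244 = 13975 km

13975 km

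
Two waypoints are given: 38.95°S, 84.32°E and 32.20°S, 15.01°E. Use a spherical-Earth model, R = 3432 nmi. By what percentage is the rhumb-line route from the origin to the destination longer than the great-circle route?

2.3%

Great circle: σ = 0.9673 rad → d_gc = Rσ = 3319.9 nmi
Rhumb: Δφ = +0.1178, Δλ = -1.2097, Δψ = +0.1450, q = Δφ/Δψ = 0.8124 → d_rh = R√(Δφ²+q²Δλ²) = 3397.0 nmi
Excess = (3397.0 − 3319.9) / 3319.9 = 77.1 / 3319.9 = 2.32% ≈ 2.3%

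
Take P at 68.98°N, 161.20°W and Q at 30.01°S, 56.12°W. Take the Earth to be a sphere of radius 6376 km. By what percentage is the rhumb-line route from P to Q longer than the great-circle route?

Great circle: σ = 2.1504 rad → d_gc = Rσ = 13710.8 km
Rhumb: Δφ = -1.7277, Δλ = +1.8340, Δψ = -2.2341, q = Δφ/Δψ = 0.7733 → d_rh = R√(Δφ²+q²Δλ²) = 14252.2 km
Excess = (14252.2 − 13710.8) / 13710.8 = 541.4 / 13710.8 = 3.949% ≈ 3.9%

3.9%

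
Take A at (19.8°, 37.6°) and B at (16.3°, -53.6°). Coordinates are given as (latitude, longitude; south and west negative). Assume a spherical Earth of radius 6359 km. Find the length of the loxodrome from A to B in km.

9630 km

Δψ = ln[tan(π/4+φ₂/2)/tan(π/4+φ₁/2)] = -0.0643;  Δφ = -0.0611 rad,  Δλ = -1.5917 rad
q = Δφ/Δψ = 0.9506
d = R·√(Δφ² + q²Δλ²) = 6359·1.51435 = 9630 km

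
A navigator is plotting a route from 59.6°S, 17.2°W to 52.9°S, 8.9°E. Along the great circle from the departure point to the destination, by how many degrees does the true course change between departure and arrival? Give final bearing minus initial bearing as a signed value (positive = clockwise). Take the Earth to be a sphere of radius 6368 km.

At departure: θ₁ = atan2(sin Δλ cos φ₂, cos φ₁ sin φ₂ − sin φ₁ cos φ₂ cos Δλ) = 76.52°
At arrival: θ₂ = atan2(sin Δλ cos φ₁, −cos φ₂ sin φ₁ + sin φ₂ cos φ₁ cos Δλ) = 54.67°
Δθ = θ₂ − θ₁ = -21.9°

-21.9°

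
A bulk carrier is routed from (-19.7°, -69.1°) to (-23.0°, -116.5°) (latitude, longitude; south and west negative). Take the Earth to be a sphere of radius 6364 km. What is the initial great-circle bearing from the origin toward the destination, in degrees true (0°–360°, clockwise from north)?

256.9°

N = sin Δλ·cos φ₂ = -0.6776;  D = cos φ₁ sin φ₂ − sin φ₁ cos φ₂ cos Δλ = -0.1578
initial course = atan2(N, D) = 256.89°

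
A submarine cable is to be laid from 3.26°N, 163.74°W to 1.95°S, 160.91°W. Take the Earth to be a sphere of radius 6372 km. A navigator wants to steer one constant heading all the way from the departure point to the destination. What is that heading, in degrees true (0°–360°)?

Δψ = ln[tan(π/4+φ₂/2)/tan(π/4+φ₁/2)] = -0.0910
Δλ = +0.0494 rad (taken the short way round)
course = atan2(Δλ, Δψ) = 151.50°

151.5°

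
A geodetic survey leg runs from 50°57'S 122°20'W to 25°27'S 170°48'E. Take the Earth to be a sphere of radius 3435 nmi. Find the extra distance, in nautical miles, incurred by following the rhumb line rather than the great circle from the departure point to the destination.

Great circle: cos σ = sin φ₁ sin φ₂ + cos φ₁ cos φ₂ cos Δλ,  σ = 0.9798 rad → d_gc = 3365.5 nmi
Rhumb line: Δψ = +0.5772, q = Δφ/Δψ = 0.7711, d_rh = R√(Δφ²+q²Δλ²) = 3448.5 nmi
Excess = 3448.5 − 3365.5 = 83.0 ≈ 83 nmi

83 nmi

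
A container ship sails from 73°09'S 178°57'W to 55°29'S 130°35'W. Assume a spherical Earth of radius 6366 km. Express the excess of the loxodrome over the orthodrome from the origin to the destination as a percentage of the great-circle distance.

Great circle: σ = 0.4563 rad → d_gc = Rσ = 2904.5 km
Rhumb: Δφ = +0.3083, Δλ = +0.8442, Δψ = +0.7407, q = Δφ/Δψ = 0.4163 → d_rh = R√(Δφ²+q²Δλ²) = 2976.0 km
Excess = (2976.0 − 2904.5) / 2904.5 = 71.5 / 2904.5 = 2.46% ≈ 2.5%

2.5%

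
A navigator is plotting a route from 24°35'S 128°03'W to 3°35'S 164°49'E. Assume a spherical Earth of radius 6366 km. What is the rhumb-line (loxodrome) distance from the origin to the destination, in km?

Δψ = ln[tan(π/4+φ₂/2)/tan(π/4+φ₁/2)] = +0.3803;  Δφ = +0.3665 rad,  Δλ = -1.1717 rad
q = Δφ/Δψ = 0.9638
d = R·√(Δφ² + q²Δλ²) = 6366·1.18728 = 7558 km

7558 km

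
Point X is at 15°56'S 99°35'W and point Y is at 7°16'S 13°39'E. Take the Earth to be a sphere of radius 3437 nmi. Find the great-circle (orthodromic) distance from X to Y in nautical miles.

Haversine: a = sin²(Δφ/2)+cos φ₁ cos φ₂ sin²(Δλ/2) = 0.67078;  σ = 2·atan2(√a,√(1−a))
σ = 109.971° → d = Rσ = 3437·1.91936 = 6597 nmi

6597 nmi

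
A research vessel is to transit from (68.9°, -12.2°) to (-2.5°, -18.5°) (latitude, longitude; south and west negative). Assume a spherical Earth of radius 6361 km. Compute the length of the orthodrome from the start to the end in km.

7941 km

Haversine: a = sin²(Δφ/2)+cos φ₁ cos φ₂ sin²(Δλ/2) = 0.34161;  σ = 2·atan2(√a,√(1−a))
σ = 71.531° → d = Rσ = 6361·1.24846 = 7941 km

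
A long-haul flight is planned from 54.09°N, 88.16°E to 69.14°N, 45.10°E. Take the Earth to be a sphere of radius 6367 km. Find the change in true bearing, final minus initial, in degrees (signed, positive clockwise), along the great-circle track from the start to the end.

-38.6°

At departure: θ₁ = atan2(sin Δλ cos φ₂, cos φ₁ sin φ₂ − sin φ₁ cos φ₂ cos Δλ) = 324.22°
At arrival: θ₂ = atan2(sin Δλ cos φ₁, −cos φ₂ sin φ₁ + sin φ₂ cos φ₁ cos Δλ) = 285.63°
Δθ = θ₂ − θ₁ = -38.6°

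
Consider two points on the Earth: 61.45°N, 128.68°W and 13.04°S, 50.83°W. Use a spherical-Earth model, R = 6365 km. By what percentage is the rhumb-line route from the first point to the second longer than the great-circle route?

2.1%

Great circle: σ = 1.6712 rad → d_gc = Rσ = 10637.0 km
Rhumb: Δφ = -1.3001, Δλ = +1.3587, Δψ = -1.5983, q = Δφ/Δψ = 0.8134 → d_rh = R√(Δφ²+q²Δλ²) = 10861.2 km
Excess = (10861.2 − 10637.0) / 10637.0 = 224.2 / 10637.0 = 2.11% ≈ 2.1%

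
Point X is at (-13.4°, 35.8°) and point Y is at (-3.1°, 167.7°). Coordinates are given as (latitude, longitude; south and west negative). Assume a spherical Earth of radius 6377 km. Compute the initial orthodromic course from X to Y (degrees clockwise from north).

N = sin Δλ·cos φ₂ = +0.7432;  D = cos φ₁ sin φ₂ − sin φ₁ cos φ₂ cos Δλ = -0.2071
initial course = atan2(N, D) = 105.57°

105.6°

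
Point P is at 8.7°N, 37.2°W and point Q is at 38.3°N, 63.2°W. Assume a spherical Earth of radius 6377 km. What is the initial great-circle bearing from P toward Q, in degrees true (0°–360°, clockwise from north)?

N = sin Δλ·cos φ₂ = -0.3440;  D = cos φ₁ sin φ₂ − sin φ₁ cos φ₂ cos Δλ = +0.5060
initial course = atan2(N, D) = 325.79°

325.8°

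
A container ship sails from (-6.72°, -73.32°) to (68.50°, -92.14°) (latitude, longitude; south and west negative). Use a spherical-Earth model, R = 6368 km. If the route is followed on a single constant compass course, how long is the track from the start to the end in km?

Rhumb course C = atan2(Δλ, Δψ) with Δψ = ln[tan(π/4+φ₂/2)/tan(π/4+φ₁/2)] = +1.7790, Δλ = -0.3285 → C = 349.54°
d = R·|Δφ| / |cos C| = 6368·1.31284 / 0.98338 = 8501 km

8501 km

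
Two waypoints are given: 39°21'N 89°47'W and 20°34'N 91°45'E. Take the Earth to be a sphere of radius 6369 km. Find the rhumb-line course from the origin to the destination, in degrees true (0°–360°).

263.0°

Δψ = ln[tan(π/4+φ₂/2)/tan(π/4+φ₁/2)] = -0.3812
Δλ = -3.1148 rad (taken the short way round)
course = atan2(Δλ, Δψ) = 263.02°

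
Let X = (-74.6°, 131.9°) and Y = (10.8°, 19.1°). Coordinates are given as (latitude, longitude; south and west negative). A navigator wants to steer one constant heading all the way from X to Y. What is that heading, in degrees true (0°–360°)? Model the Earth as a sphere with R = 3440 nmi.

Δψ = ln[tan(π/4+φ₂/2)/tan(π/4+φ₁/2)] = +2.1906
Δλ = -1.9687 rad (taken the short way round)
course = atan2(Δλ, Δψ) = 318.05°

318.1°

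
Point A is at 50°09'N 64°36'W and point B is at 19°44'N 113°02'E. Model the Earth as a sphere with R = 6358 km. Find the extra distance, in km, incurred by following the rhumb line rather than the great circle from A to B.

Great circle: cos σ = sin φ₁ sin φ₂ + cos φ₁ cos φ₂ cos Δλ,  σ = 1.9214 rad → d_gc = 12215.95 km
Rhumb line: Δψ = -0.6633, q = Δφ/Δψ = 0.8003, d_rh = R√(Δφ²+q²Δλ²) = 16132.43 km
Excess = 16132.43 − 12215.95 = 3916.48 ≈ 3916 km

3916 km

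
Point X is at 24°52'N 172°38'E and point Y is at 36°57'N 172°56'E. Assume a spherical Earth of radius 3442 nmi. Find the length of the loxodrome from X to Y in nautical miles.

Rhumb course C = atan2(Δλ, Δψ) with Δψ = ln[tan(π/4+φ₂/2)/tan(π/4+φ₁/2)] = +0.2466, Δλ = +0.0052 → C = 1.22°
d = R·|Δφ| / |cos C| = 3442·0.21089 / 0.99977 = 726 nmi

726 nmi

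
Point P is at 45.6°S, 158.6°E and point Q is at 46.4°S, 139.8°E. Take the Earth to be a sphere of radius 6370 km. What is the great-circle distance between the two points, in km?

1451 km

cos σ = sin φ₁ sin φ₂ + cos φ₁ cos φ₂ cos Δλ
      = sin(-45.60°)sin(-46.40°) + cos(-45.60°)cos(-46.40°)cos(-18.80°) = 0.9742
σ = 13.053° → d = Rσ = 6370·0.22782 = 1451 km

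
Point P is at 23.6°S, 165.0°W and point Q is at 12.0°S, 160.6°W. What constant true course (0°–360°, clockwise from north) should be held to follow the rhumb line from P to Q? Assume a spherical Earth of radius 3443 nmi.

19.8°

Meridional parts: M(φ₁)=-0.4241, M(φ₂)=-0.2110 → ΔM = +0.2131;  Δλ = +0.0768 rad
tan C = Δλ / ΔM = +0.3604 → C = 19.82°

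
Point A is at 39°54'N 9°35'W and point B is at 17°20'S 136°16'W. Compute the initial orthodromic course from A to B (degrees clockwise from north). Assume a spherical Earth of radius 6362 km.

280.2°

θ = atan2( sin Δλ·cos φ₂ ,  cos φ₁ sin φ₂ − sin φ₁ cos φ₂ cos Δλ )
  = atan2(-0.7655, +0.1372) = 280.16°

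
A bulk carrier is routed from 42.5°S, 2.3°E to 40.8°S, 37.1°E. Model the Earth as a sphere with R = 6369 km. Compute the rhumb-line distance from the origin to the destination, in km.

Δψ = ln[tan(π/4+φ₂/2)/tan(π/4+φ₁/2)] = +0.0397;  Δφ = +0.0297 rad,  Δλ = +0.6074 rad
q = Δφ/Δψ = 0.7471
d = R·√(Δφ² + q²Δλ²) = 6369·0.45477 = 2896 km

2896 km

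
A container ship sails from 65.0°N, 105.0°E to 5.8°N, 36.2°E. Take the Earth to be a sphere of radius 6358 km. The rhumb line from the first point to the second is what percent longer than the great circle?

2.6%

Great circle: σ = 1.3247 rad → d_gc = Rσ = 8422.3 km
Rhumb: Δφ = -1.0332, Δλ = -1.2008, Δψ = -1.4051, q = Δφ/Δψ = 0.7354 → d_rh = R√(Δφ²+q²Δλ²) = 8641.5 km
Excess = (8641.5 − 8422.3) / 8422.3 = 219.2 / 8422.3 = 2.60% ≈ 2.6%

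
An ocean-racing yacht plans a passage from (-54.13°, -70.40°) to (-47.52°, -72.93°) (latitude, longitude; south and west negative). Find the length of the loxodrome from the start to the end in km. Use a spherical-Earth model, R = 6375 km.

Rhumb course C = atan2(Δλ, Δψ) with Δψ = ln[tan(π/4+φ₂/2)/tan(π/4+φ₁/2)] = +0.1830, Δλ = -0.0442 → C = 346.44°
d = R·|Δφ| / |cos C| = 6375·0.11537 / 0.97211 = 757 km

757 km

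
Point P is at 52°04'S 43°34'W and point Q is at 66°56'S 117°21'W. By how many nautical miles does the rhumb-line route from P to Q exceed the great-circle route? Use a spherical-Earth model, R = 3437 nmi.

125 nmi

Great circle: cos σ = sin φ₁ sin φ₂ + cos φ₁ cos φ₂ cos Δλ,  σ = 0.6552 rad → d_gc = 2251.9 nmi
Rhumb line: Δψ = -0.5213, q = Δφ/Δψ = 0.4977, d_rh = R√(Δφ²+q²Δλ²) = 2376.7 nmi
Excess = 2376.7 − 2251.9 = 124.8 ≈ 125 nmi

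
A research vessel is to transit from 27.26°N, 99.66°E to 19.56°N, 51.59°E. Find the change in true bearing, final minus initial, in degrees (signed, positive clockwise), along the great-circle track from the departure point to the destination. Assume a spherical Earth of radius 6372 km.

At departure: θ₁ = atan2(sin Δλ cos φ₂, cos φ₁ sin φ₂ − sin φ₁ cos φ₂ cos Δλ) = 270.75°
At arrival: θ₂ = atan2(sin Δλ cos φ₁, −cos φ₂ sin φ₁ + sin φ₂ cos φ₁ cos Δλ) = 250.61°
Δθ = θ₂ − θ₁ = -20.1°

-20.1°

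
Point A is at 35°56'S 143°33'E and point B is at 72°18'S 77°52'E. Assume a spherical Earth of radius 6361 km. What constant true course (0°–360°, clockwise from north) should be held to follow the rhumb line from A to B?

Δψ = ln[tan(π/4+φ₂/2)/tan(π/4+φ₁/2)] = -1.1870
Δλ = -1.1464 rad (taken the short way round)
course = atan2(Δλ, Δψ) = 224.00°

224.0°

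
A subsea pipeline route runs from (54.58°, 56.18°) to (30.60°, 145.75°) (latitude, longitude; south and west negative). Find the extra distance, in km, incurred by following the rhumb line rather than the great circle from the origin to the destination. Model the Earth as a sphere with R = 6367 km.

408 km

Great circle: cos σ = sin φ₁ sin φ₂ + cos φ₁ cos φ₂ cos Δλ,  σ = 1.1389 rad → d_gc = 7251.5 km
Rhumb line: Δψ = -0.5801, q = Δφ/Δψ = 0.7215, d_rh = R√(Δφ²+q²Δλ²) = 7659.9 km
Excess = 7659.9 − 7251.5 = 408.4 ≈ 408 km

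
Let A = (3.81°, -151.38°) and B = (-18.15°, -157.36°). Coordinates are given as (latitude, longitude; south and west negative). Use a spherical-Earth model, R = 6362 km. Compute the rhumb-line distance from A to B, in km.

Rhumb course C = atan2(Δλ, Δψ) with Δψ = ln[tan(π/4+φ₂/2)/tan(π/4+φ₁/2)] = -0.3888, Δλ = -0.1044 → C = 195.03°
d = R·|Δφ| / |cos C| = 6362·0.38327 / 0.96580 = 2525 km

2525 km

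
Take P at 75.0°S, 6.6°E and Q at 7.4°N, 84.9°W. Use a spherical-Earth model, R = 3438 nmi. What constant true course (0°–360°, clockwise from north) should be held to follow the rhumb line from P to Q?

Δψ = ln[tan(π/4+φ₂/2)/tan(π/4+φ₁/2)] = +2.1571
Δλ = -1.5970 rad (taken the short way round)
course = atan2(Δλ, Δψ) = 323.49°

323.5°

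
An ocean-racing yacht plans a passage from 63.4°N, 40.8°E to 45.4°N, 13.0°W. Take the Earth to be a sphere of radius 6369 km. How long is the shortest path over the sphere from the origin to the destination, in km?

3855 km

cos σ = sin φ₁ sin φ₂ + cos φ₁ cos φ₂ cos Δλ
      = sin(63.40°)sin(45.40°) + cos(63.40°)cos(45.40°)cos(-53.80°) = 0.8223
σ = 34.680° → d = Rσ = 6369·0.60528 = 3855 km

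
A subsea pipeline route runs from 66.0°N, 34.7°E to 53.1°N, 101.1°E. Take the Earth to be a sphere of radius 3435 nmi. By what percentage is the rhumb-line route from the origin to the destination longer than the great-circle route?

4.4%

Great circle: σ = 0.5947 rad → d_gc = Rσ = 2042.8 nmi
Rhumb: Δφ = -0.2251, Δλ = +1.1589, Δψ = -0.4508, q = Δφ/Δψ = 0.4994 → d_rh = R√(Δφ²+q²Δλ²) = 2133.3 nmi
Excess = (2133.3 − 2042.8) / 2042.8 = 90.5 / 2042.8 = 4.43% ≈ 4.4%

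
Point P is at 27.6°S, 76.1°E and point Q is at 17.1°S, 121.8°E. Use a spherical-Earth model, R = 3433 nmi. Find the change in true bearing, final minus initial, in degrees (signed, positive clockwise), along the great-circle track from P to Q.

Initial bearing θ₁ = atan2(sin Δλ cos φ₂, cos φ₁ sin φ₂ − sin φ₁ cos φ₂ cos Δλ) = 85.93°
Final bearing θ₂ = (initial bearing from the destination back to the start) + 180° = 67.65°
Δθ = θ₂ − θ₁ = -18.3°

-18.3°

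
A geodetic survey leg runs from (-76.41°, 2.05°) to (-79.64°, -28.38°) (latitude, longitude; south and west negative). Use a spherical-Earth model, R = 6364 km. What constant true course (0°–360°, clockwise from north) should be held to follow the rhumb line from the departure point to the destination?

Meridional parts: M(φ₁)=-2.1273, M(φ₂)=-2.4007 → ΔM = -0.2734;  Δλ = -0.5311 rad
tan C = Δλ / ΔM = +1.9429 → C = 242.77°

242.8°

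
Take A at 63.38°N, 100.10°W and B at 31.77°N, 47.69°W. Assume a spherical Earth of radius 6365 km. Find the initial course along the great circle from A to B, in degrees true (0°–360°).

N = sin Δλ·cos φ₂ = +0.6737;  D = cos φ₁ sin φ₂ − sin φ₁ cos φ₂ cos Δλ = -0.2277
initial course = atan2(N, D) = 108.68°

108.7°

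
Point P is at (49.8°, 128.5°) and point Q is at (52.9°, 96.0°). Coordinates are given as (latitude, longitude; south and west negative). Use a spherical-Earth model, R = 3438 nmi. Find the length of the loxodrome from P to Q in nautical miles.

Δψ = ln[tan(π/4+φ₂/2)/tan(π/4+φ₁/2)] = +0.0867;  Δφ = +0.0541 rad,  Δλ = -0.5672 rad
q = Δφ/Δψ = 0.6242
d = R·√(Δφ² + q²Δλ²) = 3438·0.35820 = 1232 nmi

1232 nmi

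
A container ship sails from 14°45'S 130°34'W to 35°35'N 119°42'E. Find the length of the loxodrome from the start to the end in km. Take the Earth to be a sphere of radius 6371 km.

Δψ = ln[tan(π/4+φ₂/2)/tan(π/4+φ₁/2)] = +0.9256;  Δφ = +0.8785 rad,  Δλ = -1.9152 rad
q = Δφ/Δψ = 0.9491
d = R·√(Δφ² + q²Δλ²) = 6371·2.01880 = 12862 km

12862 km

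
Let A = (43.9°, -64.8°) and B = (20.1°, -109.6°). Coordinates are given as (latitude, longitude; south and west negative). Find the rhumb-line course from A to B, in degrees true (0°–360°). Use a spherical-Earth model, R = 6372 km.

237.6°

Δψ = ln[tan(π/4+φ₂/2)/tan(π/4+φ₁/2)] = -0.4962
Δλ = -0.7819 rad (taken the short way round)
course = atan2(Δλ, Δψ) = 237.60°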